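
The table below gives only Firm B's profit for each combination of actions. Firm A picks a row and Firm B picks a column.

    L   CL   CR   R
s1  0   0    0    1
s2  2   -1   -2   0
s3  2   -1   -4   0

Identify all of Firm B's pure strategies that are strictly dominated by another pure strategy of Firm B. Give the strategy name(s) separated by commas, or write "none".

CL, CR

L is not dominated — it holds its own against CL at s1 (0=0); CR at s1 (0=0); R at s2 (2>0).
CL is strictly dominated by R (s1: 1>0, s2: 0>-1, s3: 0>-1).
CR is strictly dominated by R (s1: 1>0, s2: 0>-2, s3: 0>-4).
R: no other strategy beats it everywhere (L at s1 (1>0); CL at s1 (1>0); CR at s1 (1>0)).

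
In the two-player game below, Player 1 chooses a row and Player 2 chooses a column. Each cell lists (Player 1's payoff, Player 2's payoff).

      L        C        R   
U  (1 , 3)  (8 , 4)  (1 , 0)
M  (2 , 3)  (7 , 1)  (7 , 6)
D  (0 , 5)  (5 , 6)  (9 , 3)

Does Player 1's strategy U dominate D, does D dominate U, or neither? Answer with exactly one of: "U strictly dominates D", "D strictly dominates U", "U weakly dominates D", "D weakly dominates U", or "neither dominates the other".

Compare U to D across each opponent action: L: 1>0, C: 8>5, R: 1<9.
U does better at L, C but worse at R; neither strategy dominates the other.

neither dominates the other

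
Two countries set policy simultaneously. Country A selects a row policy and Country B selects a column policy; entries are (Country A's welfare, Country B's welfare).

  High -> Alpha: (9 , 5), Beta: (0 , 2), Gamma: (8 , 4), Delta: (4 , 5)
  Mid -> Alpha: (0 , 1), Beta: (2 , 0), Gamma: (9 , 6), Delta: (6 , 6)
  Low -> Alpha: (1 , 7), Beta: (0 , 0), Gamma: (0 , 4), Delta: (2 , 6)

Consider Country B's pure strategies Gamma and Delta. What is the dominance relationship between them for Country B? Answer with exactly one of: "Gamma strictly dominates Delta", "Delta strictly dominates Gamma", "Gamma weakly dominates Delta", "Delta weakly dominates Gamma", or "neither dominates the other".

Compare Gamma to Delta across each choice by Country A: High: 4<5, Mid: 6=6, Low: 4<6.
Delta is at least as good everywhere and strictly better somewhere (tied at Mid), so Delta weakly dominates Gamma.

Delta weakly dominates Gamma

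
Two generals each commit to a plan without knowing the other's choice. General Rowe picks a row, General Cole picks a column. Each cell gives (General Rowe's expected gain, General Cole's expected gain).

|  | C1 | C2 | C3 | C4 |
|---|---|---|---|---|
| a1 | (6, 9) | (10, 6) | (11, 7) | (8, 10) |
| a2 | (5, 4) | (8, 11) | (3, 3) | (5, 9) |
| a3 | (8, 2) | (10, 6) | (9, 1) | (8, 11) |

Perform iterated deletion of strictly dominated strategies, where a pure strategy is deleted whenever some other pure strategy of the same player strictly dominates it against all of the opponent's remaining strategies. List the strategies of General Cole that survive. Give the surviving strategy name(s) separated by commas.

Row a2 is eliminated: a1 beats it against every remaining column (C1: 6>5, C2: 10>8, C3: 11>3, C4: 8>5).
General Cole's strategy C1 is strictly dominated by C4 (a1: 10>9, a3: 11>2) and is removed.
General Cole's strategy C2 is strictly dominated by C4 (a1: 10>6, a3: 11>6) and is removed.
General Cole's strategy C3 is strictly dominated by C4 (a1: 10>7, a3: 11>1) and is removed.
Among the remaining strategies, none is strictly dominated by another pure strategy of the same player, so the elimination stops.
Surviving strategies — General Rowe: {a1, a3}; General Cole: {C4}.

C4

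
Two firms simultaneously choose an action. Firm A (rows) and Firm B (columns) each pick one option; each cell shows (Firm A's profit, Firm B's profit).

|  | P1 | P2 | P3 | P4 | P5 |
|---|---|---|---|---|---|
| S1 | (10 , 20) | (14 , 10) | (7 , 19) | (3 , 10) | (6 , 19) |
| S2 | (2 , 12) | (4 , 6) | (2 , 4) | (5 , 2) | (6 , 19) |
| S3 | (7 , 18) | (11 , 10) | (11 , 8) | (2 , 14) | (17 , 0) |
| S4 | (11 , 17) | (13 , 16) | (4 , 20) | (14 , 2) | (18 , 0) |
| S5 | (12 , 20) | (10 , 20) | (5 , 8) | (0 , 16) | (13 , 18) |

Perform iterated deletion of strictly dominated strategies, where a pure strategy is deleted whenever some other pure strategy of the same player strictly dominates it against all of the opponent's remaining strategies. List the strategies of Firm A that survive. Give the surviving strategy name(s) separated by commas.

S1, S3, S4, S5

Row S2 is eliminated: S4 beats it against every remaining column (P1: 11>2, P2: 13>4, P3: 4>2, P4: 14>5, P5: 18>6).
Column P4 is eliminated: P1 beats it against every remaining row (S1: 20>10, S3: 18>14, S4: 17>2, S5: 20>16).
For Firm B, P1 strictly dominates P5 on the remaining rows (S1: 20>19, S3: 18>0, S4: 17>0, S5: 20>18); eliminate P5.
Among the remaining strategies, none is strictly dominated by another pure strategy of the same player, so the elimination stops.
Surviving strategies — Firm A: {S1, S3, S4, S5}; Firm B: {P1, P2, P3}.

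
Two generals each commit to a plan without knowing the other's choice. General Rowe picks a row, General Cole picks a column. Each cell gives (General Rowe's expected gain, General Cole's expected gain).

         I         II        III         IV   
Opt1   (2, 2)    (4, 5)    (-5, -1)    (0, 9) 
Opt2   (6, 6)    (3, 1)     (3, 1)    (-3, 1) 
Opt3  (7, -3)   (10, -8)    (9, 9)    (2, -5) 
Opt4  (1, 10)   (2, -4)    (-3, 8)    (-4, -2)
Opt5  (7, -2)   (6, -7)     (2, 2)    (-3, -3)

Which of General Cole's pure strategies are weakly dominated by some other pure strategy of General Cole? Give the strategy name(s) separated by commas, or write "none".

II

Nothing dominates I: II at Opt2 (6>1); III at Opt1 (2>-1); IV at Opt2 (6>1).
II is weakly dominated by IV (Opt1: 9>5, Opt2: 1=1, Opt3: -5>-8, Opt4: -2>-4, Opt5: -3>-7).
Nothing dominates III: I at Opt3 (9>-3); II at Opt3 (9>-8); IV at Opt3 (9>-5).
Nothing dominates IV: I at Opt1 (9>2); II at Opt1 (9>5); III at Opt1 (9>-1).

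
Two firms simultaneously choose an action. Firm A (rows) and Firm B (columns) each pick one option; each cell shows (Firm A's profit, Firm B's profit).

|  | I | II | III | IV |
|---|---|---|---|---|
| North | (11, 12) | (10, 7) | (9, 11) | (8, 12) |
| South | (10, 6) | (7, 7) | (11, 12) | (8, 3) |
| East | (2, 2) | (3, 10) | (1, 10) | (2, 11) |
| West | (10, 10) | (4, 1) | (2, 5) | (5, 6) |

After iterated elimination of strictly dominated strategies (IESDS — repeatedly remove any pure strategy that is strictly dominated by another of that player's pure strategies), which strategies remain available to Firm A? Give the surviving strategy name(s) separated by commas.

For Firm A, North strictly dominates East on the remaining columns (I: 11>2, II: 10>3, III: 9>1, IV: 8>2); eliminate East.
For Firm A, North strictly dominates West on the remaining columns (I: 11>10, II: 10>4, III: 9>2, IV: 8>5); eliminate West.
For Firm B, III strictly dominates II on the remaining rows (North: 11>7, South: 12>7); eliminate II.
Among the remaining strategies, none is strictly dominated by another pure strategy of the same player, so the elimination stops.
Surviving strategies — Firm A: {North, South}; Firm B: {I, III, IV}.

North, South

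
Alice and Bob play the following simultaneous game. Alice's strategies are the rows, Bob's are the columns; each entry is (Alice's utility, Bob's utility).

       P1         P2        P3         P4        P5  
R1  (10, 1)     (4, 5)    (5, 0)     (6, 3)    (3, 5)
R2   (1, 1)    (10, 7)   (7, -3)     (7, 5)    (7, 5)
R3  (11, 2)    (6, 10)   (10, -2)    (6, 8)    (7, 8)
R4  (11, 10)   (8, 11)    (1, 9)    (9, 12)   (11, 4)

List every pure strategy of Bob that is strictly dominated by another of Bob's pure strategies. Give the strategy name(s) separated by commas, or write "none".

P2 strictly dominates P1 — R1: 5>1, R2: 7>1, R3: 10>2, R4: 11>10.
P2: no other strategy beats it everywhere (P1 at R1 (5>1); P3 at R1 (5>0); P4 at R1 (5>3); P5 at R1 (5=5)).
P1 strictly dominates P3 — R1: 1>0, R2: 1>-3, R3: 2>-2, R4: 10>9.
P4: no other strategy beats it everywhere (P1 at R1 (3>1); P2 at R4 (12>11); P3 at R1 (3>0); P5 at R2 (5=5)).
P5 is not dominated — it holds its own against P1 at R1 (5>1); P2 at R1 (5=5); P3 at R1 (5>0); P4 at R1 (5>3).

P1, P3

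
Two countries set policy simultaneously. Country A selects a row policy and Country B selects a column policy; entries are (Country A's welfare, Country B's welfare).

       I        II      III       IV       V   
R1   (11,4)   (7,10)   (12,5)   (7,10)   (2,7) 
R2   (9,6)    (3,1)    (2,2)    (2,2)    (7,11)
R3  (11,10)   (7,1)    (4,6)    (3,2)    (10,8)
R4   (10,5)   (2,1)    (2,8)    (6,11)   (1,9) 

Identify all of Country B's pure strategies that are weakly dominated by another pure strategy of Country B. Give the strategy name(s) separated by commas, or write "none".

Nothing dominates I: II at R2 (6>1); III at R2 (6>2); IV at R2 (6>2); V at R3 (10>8).
II: dominated, since IV does at least as well everywhere (R1: 10=10, R2: 2>1, R3: 2>1, R4: 11>1).
V weakly dominates III — R1: 7>5, R2: 11>2, R3: 8>6, R4: 9>8.
Nothing dominates IV: I at R1 (10>4); II at R2 (2>1); III at R1 (10>5); V at R1 (10>7).
V is not dominated — it holds its own against I at R1 (7>4); II at R2 (11>1); III at R1 (7>5); IV at R2 (11>2).

II, III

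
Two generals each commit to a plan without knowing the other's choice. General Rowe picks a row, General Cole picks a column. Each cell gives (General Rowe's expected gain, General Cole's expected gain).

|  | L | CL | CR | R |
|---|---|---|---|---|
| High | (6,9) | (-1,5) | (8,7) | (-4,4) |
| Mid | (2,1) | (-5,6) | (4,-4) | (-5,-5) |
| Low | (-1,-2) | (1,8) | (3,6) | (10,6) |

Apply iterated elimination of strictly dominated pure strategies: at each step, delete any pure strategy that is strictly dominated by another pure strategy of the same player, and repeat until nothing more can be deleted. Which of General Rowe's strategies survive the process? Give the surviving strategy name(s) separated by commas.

High, Low

Row Mid is eliminated: High beats it against every remaining column (L: 6>2, CL: -1>-5, CR: 8>4, R: -4>-5).
General Cole's strategy R is strictly dominated by CL (High: 5>4, Low: 8>6) and is removed.
Among the remaining strategies, none is strictly dominated by another pure strategy of the same player, so the elimination stops.
Surviving strategies — General Rowe: {High, Low}; General Cole: {L, CL, CR}.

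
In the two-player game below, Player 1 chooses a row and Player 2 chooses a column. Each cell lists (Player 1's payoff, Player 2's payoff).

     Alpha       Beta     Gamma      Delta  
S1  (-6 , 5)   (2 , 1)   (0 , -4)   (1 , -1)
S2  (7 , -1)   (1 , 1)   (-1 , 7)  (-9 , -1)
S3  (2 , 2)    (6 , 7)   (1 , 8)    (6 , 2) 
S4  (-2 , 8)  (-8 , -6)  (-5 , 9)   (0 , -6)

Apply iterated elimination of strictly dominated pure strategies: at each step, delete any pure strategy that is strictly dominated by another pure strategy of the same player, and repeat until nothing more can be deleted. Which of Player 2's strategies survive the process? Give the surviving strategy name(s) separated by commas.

Gamma

Row S1 is eliminated: S3 beats it against every remaining column (Alpha: 2>-6, Beta: 6>2, Gamma: 1>0, Delta: 6>1).
Player 1's strategy S4 is strictly dominated by S3 (Alpha: 2>-2, Beta: 6>-8, Gamma: 1>-5, Delta: 6>0) and is removed.
For Player 2, Beta strictly dominates Alpha on the remaining rows (S2: 1>-1, S3: 7>2); eliminate Alpha.
Player 1's strategy S2 is strictly dominated by S3 (Beta: 6>1, Gamma: 1>-1, Delta: 6>-9) and is removed.
Column Beta is eliminated: Gamma beats it against every remaining row (S3: 8>7).
Column Delta is eliminated: Gamma beats it against every remaining row (S3: 8>2).
Among the remaining strategies, none is strictly dominated by another pure strategy of the same player, so the elimination stops.
Surviving strategies — Player 1: {S3}; Player 2: {Gamma}.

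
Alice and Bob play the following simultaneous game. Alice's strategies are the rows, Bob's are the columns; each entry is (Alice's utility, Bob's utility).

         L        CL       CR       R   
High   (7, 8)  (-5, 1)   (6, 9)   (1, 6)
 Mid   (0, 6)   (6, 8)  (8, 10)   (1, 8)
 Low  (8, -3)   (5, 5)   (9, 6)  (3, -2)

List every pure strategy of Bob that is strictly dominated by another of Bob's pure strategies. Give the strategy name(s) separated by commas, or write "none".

CR strictly dominates L — High: 9>8, Mid: 10>6, Low: 6>-3.
CL is strictly dominated by CR (High: 9>1, Mid: 10>8, Low: 6>5).
CR: no other strategy beats it everywhere (L at High (9>8); CL at High (9>1); R at High (9>6)).
CR strictly dominates R — High: 9>6, Mid: 10>8, Low: 6>-2.

L, CL, R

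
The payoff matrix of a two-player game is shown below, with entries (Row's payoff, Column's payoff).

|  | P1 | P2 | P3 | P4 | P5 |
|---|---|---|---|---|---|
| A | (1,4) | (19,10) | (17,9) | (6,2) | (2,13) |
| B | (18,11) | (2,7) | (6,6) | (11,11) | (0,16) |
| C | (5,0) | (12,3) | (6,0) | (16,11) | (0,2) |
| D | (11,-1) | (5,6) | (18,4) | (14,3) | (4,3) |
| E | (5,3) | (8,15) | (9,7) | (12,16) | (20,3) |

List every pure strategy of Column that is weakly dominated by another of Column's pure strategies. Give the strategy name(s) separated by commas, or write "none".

P1 is weakly dominated by P5 (A: 13>4, B: 16>11, C: 2>0, D: 3>-1, E: 3=3).
P2 is not dominated — it holds its own against P1 at A (10>4); P3 at A (10>9); P4 at A (10>2); P5 at C (3>2).
P3: dominated, since P2 does at least as well everywhere (A: 10>9, B: 7>6, C: 3>0, D: 6>4, E: 15>7).
Nothing dominates P4: P1 at C (11>0); P2 at B (11>7); P3 at B (11>6); P5 at C (11>2).
Nothing dominates P5: P1 at A (13>4); P2 at A (13>10); P3 at A (13>9); P4 at A (13>2).

P1, P3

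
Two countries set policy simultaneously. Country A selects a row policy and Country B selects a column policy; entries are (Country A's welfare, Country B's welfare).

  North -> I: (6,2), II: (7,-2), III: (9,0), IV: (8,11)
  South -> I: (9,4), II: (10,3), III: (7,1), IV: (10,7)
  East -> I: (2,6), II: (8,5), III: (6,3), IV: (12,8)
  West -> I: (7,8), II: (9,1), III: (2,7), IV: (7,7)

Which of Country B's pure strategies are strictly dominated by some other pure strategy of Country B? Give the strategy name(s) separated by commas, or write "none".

II, III

I is not dominated — it holds its own against II at North (2>-2); III at North (2>0); IV at West (8>7).
II: dominated, since I does at least as well everywhere (North: 2>-2, South: 4>3, East: 6>5, West: 8>1).
III is strictly dominated by I (North: 2>0, South: 4>1, East: 6>3, West: 8>7).
IV is not dominated — it holds its own against I at North (11>2); II at North (11>-2); III at North (11>0).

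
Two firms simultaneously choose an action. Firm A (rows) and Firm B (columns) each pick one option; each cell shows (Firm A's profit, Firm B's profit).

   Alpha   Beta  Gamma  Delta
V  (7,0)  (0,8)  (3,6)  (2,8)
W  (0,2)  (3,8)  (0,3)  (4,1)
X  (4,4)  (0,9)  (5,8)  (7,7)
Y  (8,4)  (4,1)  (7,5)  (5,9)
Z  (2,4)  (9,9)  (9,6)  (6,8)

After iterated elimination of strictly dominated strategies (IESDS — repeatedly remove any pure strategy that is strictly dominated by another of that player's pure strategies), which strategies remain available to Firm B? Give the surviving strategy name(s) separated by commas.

Beta

For Firm A, Y strictly dominates V on the remaining columns (Alpha: 8>7, Beta: 4>0, Gamma: 7>3, Delta: 5>2); eliminate V.
Firm A's strategy W is strictly dominated by Y (Alpha: 8>0, Beta: 4>3, Gamma: 7>0, Delta: 5>4) and is removed.
For Firm B, Gamma strictly dominates Alpha on the remaining rows (X: 8>4, Y: 5>4, Z: 6>4); eliminate Alpha.
Row Y is eliminated: Z beats it against every remaining column (Beta: 9>4, Gamma: 9>7, Delta: 6>5).
Column Gamma is eliminated: Beta beats it against every remaining row (X: 9>8, Z: 9>6).
Firm B's strategy Delta is strictly dominated by Beta (X: 9>7, Z: 9>8) and is removed.
Row X is eliminated: Z beats it against every remaining column (Beta: 9>0).
Among the remaining strategies, none is strictly dominated by another pure strategy of the same player, so the elimination stops.
Surviving strategies — Firm A: {Z}; Firm B: {Beta}.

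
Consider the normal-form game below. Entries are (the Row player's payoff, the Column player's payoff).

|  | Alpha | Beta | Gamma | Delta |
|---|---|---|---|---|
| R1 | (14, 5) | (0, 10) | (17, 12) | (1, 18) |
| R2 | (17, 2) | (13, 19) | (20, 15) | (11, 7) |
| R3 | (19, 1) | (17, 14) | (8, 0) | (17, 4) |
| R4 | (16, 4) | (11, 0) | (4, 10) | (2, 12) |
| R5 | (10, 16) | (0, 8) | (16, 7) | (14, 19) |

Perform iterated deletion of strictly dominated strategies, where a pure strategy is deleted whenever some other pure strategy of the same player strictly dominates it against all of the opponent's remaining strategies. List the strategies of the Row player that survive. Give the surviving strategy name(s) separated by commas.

R3

For the Row player, R2 strictly dominates R1 on the remaining columns (Alpha: 17>14, Beta: 13>0, Gamma: 20>17, Delta: 11>1); eliminate R1.
The Row player's strategy R4 is strictly dominated by R2 (Alpha: 17>16, Beta: 13>11, Gamma: 20>4, Delta: 11>2) and is removed.
Column Alpha is eliminated: Delta beats it against every remaining row (R2: 7>2, R3: 4>1, R5: 19>16).
For the Column player, Beta strictly dominates Gamma on the remaining rows (R2: 19>15, R3: 14>0, R5: 8>7); eliminate Gamma.
Row R2 is eliminated: R3 beats it against every remaining column (Beta: 17>13, Delta: 17>11).
For the Row player, R3 strictly dominates R5 on the remaining columns (Beta: 17>0, Delta: 17>14); eliminate R5.
Column Delta is eliminated: Beta beats it against every remaining row (R3: 14>4).
Among the remaining strategies, none is strictly dominated by another pure strategy of the same player, so the elimination stops.
Surviving strategies — the Row player: {R3}; the Column player: {Beta}.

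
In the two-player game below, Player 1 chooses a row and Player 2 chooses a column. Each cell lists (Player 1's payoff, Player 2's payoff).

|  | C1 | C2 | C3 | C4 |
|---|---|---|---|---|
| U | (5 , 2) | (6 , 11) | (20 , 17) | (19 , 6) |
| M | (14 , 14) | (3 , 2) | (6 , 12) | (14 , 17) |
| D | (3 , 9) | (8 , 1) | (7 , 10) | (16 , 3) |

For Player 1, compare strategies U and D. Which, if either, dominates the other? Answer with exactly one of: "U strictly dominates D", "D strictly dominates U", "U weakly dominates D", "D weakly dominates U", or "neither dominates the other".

Compare U to D across each choice by Player 2: C1: 5>3, C2: 6<8, C3: 20>7, C4: 19>16.
U does better at C1, C3, C4 but worse at C2; neither strategy dominates the other.

neither dominates the other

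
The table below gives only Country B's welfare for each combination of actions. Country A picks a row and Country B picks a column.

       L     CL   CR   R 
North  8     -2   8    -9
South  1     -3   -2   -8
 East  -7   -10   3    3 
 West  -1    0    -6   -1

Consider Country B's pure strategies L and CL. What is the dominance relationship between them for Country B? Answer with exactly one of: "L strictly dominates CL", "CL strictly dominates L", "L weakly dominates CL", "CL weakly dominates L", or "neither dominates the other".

neither dominates the other

Compare L to CL across every action of Country A: North: 8>-2, South: 1>-3, East: -7>-10, West: -1<0.
L does better at North, South, East but worse at West; neither strategy dominates the other.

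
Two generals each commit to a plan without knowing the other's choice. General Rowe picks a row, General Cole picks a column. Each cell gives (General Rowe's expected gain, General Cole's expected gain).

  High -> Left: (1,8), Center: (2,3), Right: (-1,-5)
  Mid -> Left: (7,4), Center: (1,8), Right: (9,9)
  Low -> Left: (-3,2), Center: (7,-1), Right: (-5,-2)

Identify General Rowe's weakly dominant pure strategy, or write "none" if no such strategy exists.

none

High fails to dominate Mid at Left (1<7).
Mid fails to dominate High at Center (1<2).
Low fails to dominate High at Left (-3<1).
No single strategy dominates all the others.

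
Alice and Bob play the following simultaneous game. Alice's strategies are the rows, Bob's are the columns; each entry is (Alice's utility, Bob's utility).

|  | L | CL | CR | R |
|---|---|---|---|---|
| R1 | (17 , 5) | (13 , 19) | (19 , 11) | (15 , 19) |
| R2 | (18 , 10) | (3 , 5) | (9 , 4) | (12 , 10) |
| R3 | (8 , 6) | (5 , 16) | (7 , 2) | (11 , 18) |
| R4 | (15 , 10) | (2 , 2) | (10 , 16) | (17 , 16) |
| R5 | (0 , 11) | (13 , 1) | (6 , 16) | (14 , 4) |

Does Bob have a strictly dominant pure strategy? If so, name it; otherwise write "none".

none

L fails to dominate CL at R1 (5<19).
CL fails to dominate L at R2 (5<10).
CR fails to dominate L at R2 (4<10).
R fails to dominate L at R2 (10=10).
No single strategy dominates all the others.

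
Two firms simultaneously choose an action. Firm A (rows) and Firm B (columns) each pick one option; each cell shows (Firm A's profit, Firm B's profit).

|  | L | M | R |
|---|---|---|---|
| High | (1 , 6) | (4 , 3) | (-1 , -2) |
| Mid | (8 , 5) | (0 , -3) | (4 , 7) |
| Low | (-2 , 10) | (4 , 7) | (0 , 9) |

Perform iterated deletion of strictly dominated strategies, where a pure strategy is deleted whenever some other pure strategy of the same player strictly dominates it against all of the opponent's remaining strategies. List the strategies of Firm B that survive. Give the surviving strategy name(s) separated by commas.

R

Column M is eliminated: L beats it against every remaining row (High: 6>3, Mid: 5>-3, Low: 10>7).
For Firm A, Mid strictly dominates High on the remaining columns (L: 8>1, R: 4>-1); eliminate High.
Row Low is eliminated: Mid beats it against every remaining column (L: 8>-2, R: 4>0).
Column L is eliminated: R beats it against every remaining row (Mid: 7>5).
Among the remaining strategies, none is strictly dominated by another pure strategy of the same player, so the elimination stops.
Surviving strategies — Firm A: {Mid}; Firm B: {R}.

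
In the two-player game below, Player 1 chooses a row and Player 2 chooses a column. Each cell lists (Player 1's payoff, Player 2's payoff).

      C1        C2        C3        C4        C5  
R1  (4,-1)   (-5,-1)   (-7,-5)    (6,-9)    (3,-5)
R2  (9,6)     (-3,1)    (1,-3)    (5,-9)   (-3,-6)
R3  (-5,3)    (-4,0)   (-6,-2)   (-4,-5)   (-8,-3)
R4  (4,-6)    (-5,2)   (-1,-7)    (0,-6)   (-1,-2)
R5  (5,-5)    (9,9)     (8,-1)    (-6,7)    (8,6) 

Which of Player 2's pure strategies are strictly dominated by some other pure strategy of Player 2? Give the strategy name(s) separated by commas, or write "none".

C3, C4, C5

C1 is not dominated — it holds its own against C2 at R1 (-1=-1); C3 at R1 (-1>-5); C4 at R1 (-1>-9); C5 at R1 (-1>-5).
Nothing dominates C2: C1 at R1 (-1=-1); C3 at R1 (-1>-5); C4 at R1 (-1>-9); C5 at R1 (-1>-5).
C2 strictly dominates C3 — R1: -1>-5, R2: 1>-3, R3: 0>-2, R4: 2>-7, R5: 9>-1.
C4: dominated, since C2 does at least as well everywhere (R1: -1>-9, R2: 1>-9, R3: 0>-5, R4: 2>-6, R5: 9>7).
C2 strictly dominates C5 — R1: -1>-5, R2: 1>-6, R3: 0>-3, R4: 2>-2, R5: 9>6.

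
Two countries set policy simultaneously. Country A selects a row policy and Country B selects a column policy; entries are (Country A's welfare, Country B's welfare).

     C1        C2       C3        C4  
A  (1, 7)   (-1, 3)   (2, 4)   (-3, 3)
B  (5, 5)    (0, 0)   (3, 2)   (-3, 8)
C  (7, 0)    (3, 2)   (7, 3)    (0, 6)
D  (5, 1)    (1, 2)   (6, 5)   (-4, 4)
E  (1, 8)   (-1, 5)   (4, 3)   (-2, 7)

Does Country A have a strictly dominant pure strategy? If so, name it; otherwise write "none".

C

C vs A: C1: 7>1, C2: 3>-1, C3: 7>2, C4: 0>-3.
C vs B: C1: 7>5, C2: 3>0, C3: 7>3, C4: 0>-3.
C vs D: C1: 7>5, C2: 3>1, C3: 7>6, C4: 0>-4.
C vs E: C1: 7>1, C2: 3>-1, C3: 7>4, C4: 0>-2.
C strictly beats every other strategy against every opponent action, so it is strictly dominant.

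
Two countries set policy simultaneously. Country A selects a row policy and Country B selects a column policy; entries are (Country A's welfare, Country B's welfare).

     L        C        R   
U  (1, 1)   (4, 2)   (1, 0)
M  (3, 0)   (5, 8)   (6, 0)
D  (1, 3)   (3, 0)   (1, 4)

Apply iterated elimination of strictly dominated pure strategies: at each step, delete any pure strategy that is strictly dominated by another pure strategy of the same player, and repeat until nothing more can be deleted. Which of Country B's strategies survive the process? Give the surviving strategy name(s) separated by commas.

For Country A, M strictly dominates U on the remaining columns (L: 3>1, C: 5>4, R: 6>1); eliminate U.
Country A's strategy D is strictly dominated by M (L: 3>1, C: 5>3, R: 6>1) and is removed.
Country B's strategy L is strictly dominated by C (M: 8>0) and is removed.
Column R is eliminated: C beats it against every remaining row (M: 8>0).
Among the remaining strategies, none is strictly dominated by another pure strategy of the same player, so the elimination stops.
Surviving strategies — Country A: {M}; Country B: {C}.

C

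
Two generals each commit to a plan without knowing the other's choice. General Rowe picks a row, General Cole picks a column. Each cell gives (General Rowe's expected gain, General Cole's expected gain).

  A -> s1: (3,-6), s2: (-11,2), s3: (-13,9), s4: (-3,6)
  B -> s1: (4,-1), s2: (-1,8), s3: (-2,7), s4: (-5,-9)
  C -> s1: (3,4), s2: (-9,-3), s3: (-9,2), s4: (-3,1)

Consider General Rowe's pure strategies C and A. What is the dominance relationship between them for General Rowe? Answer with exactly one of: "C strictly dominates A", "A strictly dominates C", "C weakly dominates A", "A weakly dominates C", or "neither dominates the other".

C weakly dominates A

Compare C to A across every action of General Cole: s1: 3=3, s2: -9>-11, s3: -9>-13, s4: -3=-3.
C is at least as good everywhere and strictly better somewhere (tied only at s1, s4), so C weakly but not strictly dominates A.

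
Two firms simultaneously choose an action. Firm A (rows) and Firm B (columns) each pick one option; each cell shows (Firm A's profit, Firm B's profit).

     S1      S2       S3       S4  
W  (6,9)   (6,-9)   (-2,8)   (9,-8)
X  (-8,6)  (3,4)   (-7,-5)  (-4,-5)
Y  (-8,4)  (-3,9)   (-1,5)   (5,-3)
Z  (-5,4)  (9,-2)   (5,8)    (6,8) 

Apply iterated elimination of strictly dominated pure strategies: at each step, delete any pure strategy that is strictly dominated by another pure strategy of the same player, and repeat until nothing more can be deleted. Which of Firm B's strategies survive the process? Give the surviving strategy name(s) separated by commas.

Row X is eliminated: W beats it against every remaining column (S1: 6>-8, S2: 6>3, S3: -2>-7, S4: 9>-4).
For Firm A, Z strictly dominates Y on the remaining columns (S1: -5>-8, S2: 9>-3, S3: 5>-1, S4: 6>5); eliminate Y.
For Firm B, S1 strictly dominates S2 on the remaining rows (W: 9>-9, Z: 4>-2); eliminate S2.
Among the remaining strategies, none is strictly dominated by another pure strategy of the same player, so the elimination stops.
Surviving strategies — Firm A: {W, Z}; Firm B: {S1, S3, S4}.

S1, S3, S4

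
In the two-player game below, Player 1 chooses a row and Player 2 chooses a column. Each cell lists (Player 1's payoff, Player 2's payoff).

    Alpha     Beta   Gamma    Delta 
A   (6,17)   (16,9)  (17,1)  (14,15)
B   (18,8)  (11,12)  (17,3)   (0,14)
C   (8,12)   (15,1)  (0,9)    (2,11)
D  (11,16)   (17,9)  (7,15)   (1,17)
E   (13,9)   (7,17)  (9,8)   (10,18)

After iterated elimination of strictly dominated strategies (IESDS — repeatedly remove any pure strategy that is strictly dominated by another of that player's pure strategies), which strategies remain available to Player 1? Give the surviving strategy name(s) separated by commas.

A, B, E

Player 2's strategy Beta is strictly dominated by Delta (A: 15>9, B: 14>12, C: 11>1, D: 17>9, E: 18>17) and is removed.
For Player 1, E strictly dominates C on the remaining columns (Alpha: 13>8, Gamma: 9>0, Delta: 10>2); eliminate C.
For Player 1, E strictly dominates D on the remaining columns (Alpha: 13>11, Gamma: 9>7, Delta: 10>1); eliminate D.
Column Gamma is eliminated: Alpha beats it against every remaining row (A: 17>1, B: 8>3, E: 9>8).
Among the remaining strategies, none is strictly dominated by another pure strategy of the same player, so the elimination stops.
Surviving strategies — Player 1: {A, B, E}; Player 2: {Alpha, Delta}.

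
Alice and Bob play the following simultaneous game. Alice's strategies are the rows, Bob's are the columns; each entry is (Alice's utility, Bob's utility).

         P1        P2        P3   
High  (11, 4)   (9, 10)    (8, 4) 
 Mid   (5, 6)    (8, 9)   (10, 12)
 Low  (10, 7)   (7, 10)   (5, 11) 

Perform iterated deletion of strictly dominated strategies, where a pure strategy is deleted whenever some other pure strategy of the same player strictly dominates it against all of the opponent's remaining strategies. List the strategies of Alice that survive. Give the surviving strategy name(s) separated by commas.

For Alice, High strictly dominates Low on the remaining columns (P1: 11>10, P2: 9>7, P3: 8>5); eliminate Low.
Column P1 is eliminated: P2 beats it against every remaining row (High: 10>4, Mid: 9>6).
Among the remaining strategies, none is strictly dominated by another pure strategy of the same player, so the elimination stops.
Surviving strategies — Alice: {High, Mid}; Bob: {P2, P3}.

High, Mid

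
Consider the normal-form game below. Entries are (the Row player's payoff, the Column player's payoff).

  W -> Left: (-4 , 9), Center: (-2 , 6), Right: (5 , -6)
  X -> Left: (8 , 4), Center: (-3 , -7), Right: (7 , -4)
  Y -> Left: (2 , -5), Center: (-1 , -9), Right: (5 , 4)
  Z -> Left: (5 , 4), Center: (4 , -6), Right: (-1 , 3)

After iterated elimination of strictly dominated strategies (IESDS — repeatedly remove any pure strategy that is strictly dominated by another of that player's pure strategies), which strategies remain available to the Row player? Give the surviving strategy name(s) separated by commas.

For the Column player, Left strictly dominates Center on the remaining rows (W: 9>6, X: 4>-7, Y: -5>-9, Z: 4>-6); eliminate Center.
For the Row player, X strictly dominates W on the remaining columns (Left: 8>-4, Right: 7>5); eliminate W.
Row Y is eliminated: X beats it against every remaining column (Left: 8>2, Right: 7>5).
The Row player's strategy Z is strictly dominated by X (Left: 8>5, Right: 7>-1) and is removed.
The Column player's strategy Right is strictly dominated by Left (X: 4>-4) and is removed.
Among the remaining strategies, none is strictly dominated by another pure strategy of the same player, so the elimination stops.
Surviving strategies — the Row player: {X}; the Column player: {Left}.

X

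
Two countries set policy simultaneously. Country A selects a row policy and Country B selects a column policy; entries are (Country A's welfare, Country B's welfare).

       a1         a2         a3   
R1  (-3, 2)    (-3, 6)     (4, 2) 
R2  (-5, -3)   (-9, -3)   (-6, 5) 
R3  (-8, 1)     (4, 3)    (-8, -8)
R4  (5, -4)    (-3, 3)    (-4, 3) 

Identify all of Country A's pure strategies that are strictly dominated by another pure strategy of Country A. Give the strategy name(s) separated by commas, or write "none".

R1: no other strategy beats it everywhere (R2 at a1 (-3>-5); R3 at a1 (-3>-8); R4 at a2 (-3=-3)).
R2: dominated, since R1 does at least as well everywhere (a1: -3>-5, a2: -3>-9, a3: 4>-6).
Nothing dominates R3: R1 at a2 (4>-3); R2 at a2 (4>-9); R4 at a2 (4>-3).
R4 is not dominated — it holds its own against R1 at a1 (5>-3); R2 at a1 (5>-5); R3 at a1 (5>-8).

R2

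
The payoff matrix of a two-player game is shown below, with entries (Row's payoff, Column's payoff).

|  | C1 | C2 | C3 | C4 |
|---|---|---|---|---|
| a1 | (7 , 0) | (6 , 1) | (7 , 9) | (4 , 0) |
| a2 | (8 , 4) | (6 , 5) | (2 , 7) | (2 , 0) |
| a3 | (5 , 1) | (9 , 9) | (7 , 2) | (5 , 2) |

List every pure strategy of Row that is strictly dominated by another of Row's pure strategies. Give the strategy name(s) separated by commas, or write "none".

Nothing dominates a1: a2 at C2 (6=6); a3 at C1 (7>5).
Nothing dominates a2: a1 at C1 (8>7); a3 at C1 (8>5).
a3: no other strategy beats it everywhere (a1 at C2 (9>6); a2 at C2 (9>6)).

none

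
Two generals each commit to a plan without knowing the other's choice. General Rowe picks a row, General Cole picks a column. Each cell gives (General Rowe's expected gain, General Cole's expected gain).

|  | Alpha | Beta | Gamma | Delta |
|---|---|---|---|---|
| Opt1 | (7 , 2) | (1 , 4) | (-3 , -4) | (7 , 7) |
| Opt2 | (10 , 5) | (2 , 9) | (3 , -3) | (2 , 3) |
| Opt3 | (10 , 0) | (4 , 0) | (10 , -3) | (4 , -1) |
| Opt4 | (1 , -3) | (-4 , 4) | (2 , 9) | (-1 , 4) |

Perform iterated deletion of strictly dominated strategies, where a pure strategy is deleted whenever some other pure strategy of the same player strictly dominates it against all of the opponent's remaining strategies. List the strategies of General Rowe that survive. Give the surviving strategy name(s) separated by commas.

Row Opt4 is eliminated: Opt2 beats it against every remaining column (Alpha: 10>1, Beta: 2>-4, Gamma: 3>2, Delta: 2>-1).
Column Gamma is eliminated: Alpha beats it against every remaining row (Opt1: 2>-4, Opt2: 5>-3, Opt3: 0>-3).
Among the remaining strategies, none is strictly dominated by another pure strategy of the same player, so the elimination stops.
Surviving strategies — General Rowe: {Opt1, Opt2, Opt3}; General Cole: {Alpha, Beta, Delta}.

Opt1, Opt2, Opt3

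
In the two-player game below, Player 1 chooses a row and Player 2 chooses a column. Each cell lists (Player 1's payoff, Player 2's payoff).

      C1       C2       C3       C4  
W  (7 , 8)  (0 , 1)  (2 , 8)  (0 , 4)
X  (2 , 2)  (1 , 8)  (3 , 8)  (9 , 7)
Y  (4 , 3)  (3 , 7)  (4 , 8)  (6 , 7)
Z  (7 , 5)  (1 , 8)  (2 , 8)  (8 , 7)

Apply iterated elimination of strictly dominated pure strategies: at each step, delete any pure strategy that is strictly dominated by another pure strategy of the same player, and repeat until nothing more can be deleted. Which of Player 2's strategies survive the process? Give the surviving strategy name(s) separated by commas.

For Player 2, C3 strictly dominates C4 on the remaining rows (W: 8>4, X: 8>7, Y: 8>7, Z: 8>7); eliminate C4.
For Player 1, Y strictly dominates X on the remaining columns (C1: 4>2, C2: 3>1, C3: 4>3); eliminate X.
Among the remaining strategies, none is strictly dominated by another pure strategy of the same player, so the elimination stops.
Surviving strategies — Player 1: {W, Y, Z}; Player 2: {C1, C2, C3}.

C1, C2, C3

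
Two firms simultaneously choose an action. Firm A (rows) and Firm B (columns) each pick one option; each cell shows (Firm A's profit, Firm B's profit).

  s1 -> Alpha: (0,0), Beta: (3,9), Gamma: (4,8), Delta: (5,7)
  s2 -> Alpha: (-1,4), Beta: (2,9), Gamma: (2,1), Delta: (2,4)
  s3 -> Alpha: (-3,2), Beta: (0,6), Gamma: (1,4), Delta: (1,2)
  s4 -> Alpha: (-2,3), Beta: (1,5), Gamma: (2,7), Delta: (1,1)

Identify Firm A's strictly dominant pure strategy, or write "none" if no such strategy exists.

s1

s1 vs s2: Alpha: 0>-1, Beta: 3>2, Gamma: 4>2, Delta: 5>2.
s1 vs s3: Alpha: 0>-3, Beta: 3>0, Gamma: 4>1, Delta: 5>1.
s1 vs s4: Alpha: 0>-2, Beta: 3>1, Gamma: 4>2, Delta: 5>1.
s1 strictly beats every other strategy against every opponent action, so it is strictly dominant.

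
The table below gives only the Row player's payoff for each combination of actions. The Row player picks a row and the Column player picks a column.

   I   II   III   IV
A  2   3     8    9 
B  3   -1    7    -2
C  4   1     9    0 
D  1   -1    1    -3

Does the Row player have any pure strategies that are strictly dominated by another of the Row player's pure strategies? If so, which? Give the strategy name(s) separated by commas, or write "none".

B, D

A is not dominated — it holds its own against B at II (3>-1); C at II (3>1); D at I (2>1).
B is strictly dominated by C (I: 4>3, II: 1>-1, III: 9>7, IV: 0>-2).
Nothing dominates C: A at I (4>2); B at I (4>3); D at I (4>1).
D is strictly dominated by A (I: 2>1, II: 3>-1, III: 8>1, IV: 9>-3).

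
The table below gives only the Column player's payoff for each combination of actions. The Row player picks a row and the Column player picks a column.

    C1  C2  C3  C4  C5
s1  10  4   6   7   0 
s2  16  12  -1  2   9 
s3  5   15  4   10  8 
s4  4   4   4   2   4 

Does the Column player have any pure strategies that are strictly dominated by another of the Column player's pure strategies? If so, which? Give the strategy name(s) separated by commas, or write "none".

Nothing dominates C1: C2 at s1 (10>4); C3 at s1 (10>6); C4 at s1 (10>7); C5 at s1 (10>0).
Nothing dominates C2: C1 at s3 (15>5); C3 at s2 (12>-1); C4 at s2 (12>2); C5 at s1 (4>0).
C3: no other strategy beats it everywhere (C1 at s4 (4=4); C2 at s1 (6>4); C4 at s4 (4>2); C5 at s1 (6>0)).
C4: no other strategy beats it everywhere (C1 at s3 (10>5); C2 at s1 (7>4); C3 at s1 (7>6); C5 at s1 (7>0)).
C5: no other strategy beats it everywhere (C1 at s3 (8>5); C2 at s4 (4=4); C3 at s2 (9>-1); C4 at s2 (9>2)).

none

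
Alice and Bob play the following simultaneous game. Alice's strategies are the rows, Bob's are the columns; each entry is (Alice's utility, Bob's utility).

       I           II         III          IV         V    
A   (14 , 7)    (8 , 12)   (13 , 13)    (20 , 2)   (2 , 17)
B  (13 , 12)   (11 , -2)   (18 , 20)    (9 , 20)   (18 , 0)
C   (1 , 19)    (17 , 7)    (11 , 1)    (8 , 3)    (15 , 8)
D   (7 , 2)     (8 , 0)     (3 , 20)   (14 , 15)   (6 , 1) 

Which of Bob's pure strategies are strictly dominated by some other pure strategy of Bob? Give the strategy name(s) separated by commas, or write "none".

II

I is not dominated — it holds its own against II at B (12>-2); III at C (19>1); IV at A (7>2); V at B (12>0).
II is strictly dominated by V (A: 17>12, B: 0>-2, C: 8>7, D: 1>0).
III is not dominated — it holds its own against I at A (13>7); II at A (13>12); IV at A (13>2); V at B (20>0).
IV: no other strategy beats it everywhere (I at B (20>12); II at B (20>-2); III at B (20=20); V at B (20>0)).
V: no other strategy beats it everywhere (I at A (17>7); II at A (17>12); III at A (17>13); IV at A (17>2)).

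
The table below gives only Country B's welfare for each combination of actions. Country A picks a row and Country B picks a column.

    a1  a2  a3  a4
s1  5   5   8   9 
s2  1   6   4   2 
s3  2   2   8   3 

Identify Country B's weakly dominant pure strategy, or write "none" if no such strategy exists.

none

a1 fails to dominate a2 at s2 (1<6).
a2 fails to dominate a3 at s1 (5<8).
a3 fails to dominate a2 at s2 (4<6).
a4 fails to dominate a2 at s2 (2<6).
No single strategy dominates all the others.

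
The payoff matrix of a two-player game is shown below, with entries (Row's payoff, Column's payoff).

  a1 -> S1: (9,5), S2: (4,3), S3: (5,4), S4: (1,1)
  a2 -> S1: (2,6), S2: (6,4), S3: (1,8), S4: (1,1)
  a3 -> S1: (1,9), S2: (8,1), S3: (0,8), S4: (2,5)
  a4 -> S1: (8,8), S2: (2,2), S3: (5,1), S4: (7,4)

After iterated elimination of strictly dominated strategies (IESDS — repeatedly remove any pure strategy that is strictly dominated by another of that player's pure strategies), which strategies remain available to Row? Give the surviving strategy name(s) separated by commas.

Column's strategy S2 is strictly dominated by S1 (a1: 5>3, a2: 6>4, a3: 9>1, a4: 8>2) and is removed.
Row a2 is eliminated: a4 beats it against every remaining column (S1: 8>2, S3: 5>1, S4: 7>1).
Row's strategy a3 is strictly dominated by a4 (S1: 8>1, S3: 5>0, S4: 7>2) and is removed.
Column S3 is eliminated: S1 beats it against every remaining row (a1: 5>4, a4: 8>1).
Column's strategy S4 is strictly dominated by S1 (a1: 5>1, a4: 8>4) and is removed.
Row a4 is eliminated: a1 beats it against every remaining column (S1: 9>8).
Among the remaining strategies, none is strictly dominated by another pure strategy of the same player, so the elimination stops.
Surviving strategies — Row: {a1}; Column: {S1}.

a1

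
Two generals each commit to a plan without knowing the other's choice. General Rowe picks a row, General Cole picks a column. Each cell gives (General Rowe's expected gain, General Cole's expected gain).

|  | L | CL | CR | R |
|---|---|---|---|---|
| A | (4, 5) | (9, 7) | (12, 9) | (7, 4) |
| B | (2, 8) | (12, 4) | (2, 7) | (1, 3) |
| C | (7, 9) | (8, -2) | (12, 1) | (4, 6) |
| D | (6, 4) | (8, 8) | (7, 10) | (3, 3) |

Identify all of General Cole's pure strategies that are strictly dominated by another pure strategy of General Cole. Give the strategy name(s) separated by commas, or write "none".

L is not dominated — it holds its own against CL at B (8>4); CR at B (8>7); R at A (5>4).
CR strictly dominates CL — A: 9>7, B: 7>4, C: 1>-2, D: 10>8.
Nothing dominates CR: L at A (9>5); CL at A (9>7); R at A (9>4).
R: dominated, since L does at least as well everywhere (A: 5>4, B: 8>3, C: 9>6, D: 4>3).

CL, R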